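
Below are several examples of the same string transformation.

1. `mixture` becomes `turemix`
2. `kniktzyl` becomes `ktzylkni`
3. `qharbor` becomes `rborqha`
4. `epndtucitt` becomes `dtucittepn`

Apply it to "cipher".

The transformation: move the first 3 characters to the end (rotate left by 3).
On "cipher" that produces "hercip".

hercip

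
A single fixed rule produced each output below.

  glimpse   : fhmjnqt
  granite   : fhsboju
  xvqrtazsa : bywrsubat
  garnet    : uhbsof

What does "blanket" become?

ucmbolf

What's happening: shift every letter 1 place forward in the alphabet (wrapping around), then move the last character to the front.
"blanket" → "ucmbolf".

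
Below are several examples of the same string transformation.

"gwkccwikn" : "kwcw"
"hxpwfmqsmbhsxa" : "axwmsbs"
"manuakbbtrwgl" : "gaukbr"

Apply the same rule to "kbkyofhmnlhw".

wbyfml

Each output is the input with this applied: keep every other character starting from the second (positions 2nd, 4th, 6th, ...), then move the last character to the front.
Applying both steps to "kbkyofhmnlhw": "byfmlw", then "wbyfml".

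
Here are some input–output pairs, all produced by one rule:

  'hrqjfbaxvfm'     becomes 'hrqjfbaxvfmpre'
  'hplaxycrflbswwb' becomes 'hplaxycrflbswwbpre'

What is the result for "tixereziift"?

Looking at the pairs, the operation is to append "pre".
Doing the same to "tixereziift": "tixereziiftpre".

tixereziiftpre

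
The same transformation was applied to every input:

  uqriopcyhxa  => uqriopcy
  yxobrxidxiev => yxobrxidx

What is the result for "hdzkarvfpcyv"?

The rule is to delete the last 3 characters.
On "hdzkarvfpcyv" that produces "hdzkarvfp".

hdzkarvfp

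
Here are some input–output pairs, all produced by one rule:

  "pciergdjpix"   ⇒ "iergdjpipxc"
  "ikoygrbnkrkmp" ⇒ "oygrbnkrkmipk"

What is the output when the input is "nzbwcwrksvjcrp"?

Rule — swap the first and last characters, then move the first 2 characters to the end (rotate left by 2).
Starting from "nzbwcwrksvjcrp": after the first operation, "pzbwcwrksvjcrn"; after the second, "bwcwrksvjcrnpz".

bwcwrksvjcrnpz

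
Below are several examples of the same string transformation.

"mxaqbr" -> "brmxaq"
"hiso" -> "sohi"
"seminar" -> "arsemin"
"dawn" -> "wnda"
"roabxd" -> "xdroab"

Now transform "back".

The rule is to move the last 2 characters to the front (rotate right by 2).
For "back" the result is "ckba".

ckba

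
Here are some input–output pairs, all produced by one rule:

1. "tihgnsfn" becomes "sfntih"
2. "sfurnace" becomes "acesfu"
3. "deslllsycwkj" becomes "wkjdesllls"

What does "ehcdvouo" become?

Each output is the input with this applied: move the last 3 characters to the front (rotate right by 3), then delete the last 2 characters.
Working it through for "ehcdvouo": intermediate "ouoehcdv", final "ouoehc".

ouoehc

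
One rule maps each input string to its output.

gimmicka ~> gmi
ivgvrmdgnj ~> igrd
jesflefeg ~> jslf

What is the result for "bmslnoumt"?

bsnu

Looking at the pairs, the operation is to keep every other character starting from the first (positions 1st, 3rd, 5th, ...), then delete the last character.
Working it through for "bmslnoumt": intermediate "bsnut", final "bsnu".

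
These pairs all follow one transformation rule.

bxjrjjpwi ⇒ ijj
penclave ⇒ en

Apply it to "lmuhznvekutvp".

punk

What's happening: move the last 3 characters to the front (rotate right by 3), then keep one character in every 3, starting at position 3 (positions 3rd, 6th, 9th, ...).
On "lmuhznvekutvp": the first step gives "tvplmuhznveku", and the second then gives "punk".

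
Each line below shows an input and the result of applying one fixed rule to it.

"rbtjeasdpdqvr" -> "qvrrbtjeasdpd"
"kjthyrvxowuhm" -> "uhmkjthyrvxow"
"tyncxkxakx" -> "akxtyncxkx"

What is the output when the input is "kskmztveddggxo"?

gxokskmztveddg

The pattern: move the last 3 characters to the front (rotate right by 3).
On "kskmztveddggxo" that produces "gxokskmztveddg".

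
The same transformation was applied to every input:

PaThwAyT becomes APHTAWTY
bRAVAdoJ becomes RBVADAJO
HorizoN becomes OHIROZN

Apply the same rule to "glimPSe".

The rule is to swap each adjacent pair of characters (1↔2, 3↔4, ...), then convert every letter to uppercase.
Applying both steps to "glimPSe": "lgmiSPe", then "LGMISPE".

LGMISPE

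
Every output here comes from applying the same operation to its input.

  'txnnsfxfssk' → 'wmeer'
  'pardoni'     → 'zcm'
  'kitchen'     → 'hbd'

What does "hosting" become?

nsm

What's happening: keep every other character starting from the second (positions 2nd, 4th, 6th, ...), then shift every letter 1 place backward in the alphabet (wrapping around).
Applying both steps to "hosting": "otn", then "nsm".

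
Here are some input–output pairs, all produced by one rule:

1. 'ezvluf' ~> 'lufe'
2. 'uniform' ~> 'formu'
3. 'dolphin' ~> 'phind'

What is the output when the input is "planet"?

The transformation: move the first character to the end, then delete the first 2 characters.
"planet" → "lanetp" → "netp".
(Check on "dolphin": → "olphind" → "phind" ✓)

netp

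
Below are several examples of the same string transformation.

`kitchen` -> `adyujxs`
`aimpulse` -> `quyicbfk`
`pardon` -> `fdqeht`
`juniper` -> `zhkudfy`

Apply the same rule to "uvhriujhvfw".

The rule is to take characters alternately from the front and the back (1st, last, 2nd, 2nd-last, ...), then shift every letter 10 places backward in the alphabet (wrapping around).
Applying both steps to "uvhriujhvfw": "uwvfhvrhiju", then "kmlvxlhxyzk".
(Check on "juniper": → "jruenpi" → "zhkudfy" ✓)

kmlvxlhxyzk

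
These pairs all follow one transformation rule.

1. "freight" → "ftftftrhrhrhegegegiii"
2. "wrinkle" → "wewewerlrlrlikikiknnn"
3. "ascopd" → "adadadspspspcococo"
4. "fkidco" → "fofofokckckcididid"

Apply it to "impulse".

ieieiemsmsmsplplpluuu

The pattern: repeat every character 3 times, then take characters alternately from the front and the back (1st, last, 2nd, 2nd-last, ...).
"impulse" → "iiimmmpppuuulllssseee" → "ieieiemsmsmsplplpluuu".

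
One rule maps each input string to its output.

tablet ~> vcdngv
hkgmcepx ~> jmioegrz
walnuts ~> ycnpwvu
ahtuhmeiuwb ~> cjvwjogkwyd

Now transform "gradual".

The pattern: shift every letter 2 places forward in the alphabet (wrapping around).
Doing the same to "gradual": "itcfwcn".

itcfwcn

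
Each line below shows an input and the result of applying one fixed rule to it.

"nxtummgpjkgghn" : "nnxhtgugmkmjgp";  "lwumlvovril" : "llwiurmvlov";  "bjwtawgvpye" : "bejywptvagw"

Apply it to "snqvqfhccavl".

slnvqavcqcfh

What's happening: take characters alternately from the front and the back (1st, last, 2nd, 2nd-last, ...).
On "snqvqfhccavl" that produces "slnvqavcqcfh".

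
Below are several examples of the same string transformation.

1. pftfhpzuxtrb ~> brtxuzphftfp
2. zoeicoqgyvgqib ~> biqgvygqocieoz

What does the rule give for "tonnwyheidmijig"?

The transformation: reverse the string.
Doing the same to "tonnwyheidmijig": "gijimdiehywnnot".

gijimdiehywnnot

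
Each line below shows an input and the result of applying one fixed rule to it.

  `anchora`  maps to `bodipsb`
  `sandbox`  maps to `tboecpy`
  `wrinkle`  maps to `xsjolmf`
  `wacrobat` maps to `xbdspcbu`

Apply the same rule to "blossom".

Each output is the input with this applied: shift every letter 1 place forward in the alphabet (wrapping around).
Doing the same to "blossom": "cmpttpn".

cmpttpn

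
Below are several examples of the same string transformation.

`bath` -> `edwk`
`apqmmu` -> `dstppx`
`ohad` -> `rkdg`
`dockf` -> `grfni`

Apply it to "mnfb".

Rule — shift every letter 3 places forward in the alphabet (wrapping around).
On "mnfb" that produces "pqie".

pqie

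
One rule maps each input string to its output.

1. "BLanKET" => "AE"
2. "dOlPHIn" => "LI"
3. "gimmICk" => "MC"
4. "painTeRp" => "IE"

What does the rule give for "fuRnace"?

In each case the input is transformed by: keep one character in every 3, starting at position 3 (positions 3rd, 6th, 9th, ...), then convert every letter to uppercase.
For "fuRnace" the result is "RC".
(Check on "gimmICk": → "mC" → "MC" ✓)

RC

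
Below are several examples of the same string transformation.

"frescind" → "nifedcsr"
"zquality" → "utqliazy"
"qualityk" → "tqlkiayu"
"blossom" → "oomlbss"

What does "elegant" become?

lgeeatn

Looking at the pairs, the operation is to sort the characters into reverse alphabetical order, then move the first 2 characters to the end (rotate left by 2).
On "elegant" that produces "lgeeatn".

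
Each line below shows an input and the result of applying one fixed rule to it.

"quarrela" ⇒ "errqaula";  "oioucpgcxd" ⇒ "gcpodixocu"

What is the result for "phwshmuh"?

mshphhuw

The pattern: take characters alternately from the front and the back (1st, last, 2nd, 2nd-last, ...), then move the last 3 characters to the front (rotate right by 3).
For "phwshmuh", step one produces "phhuwmsh"; step two turns that into "mshphhuw".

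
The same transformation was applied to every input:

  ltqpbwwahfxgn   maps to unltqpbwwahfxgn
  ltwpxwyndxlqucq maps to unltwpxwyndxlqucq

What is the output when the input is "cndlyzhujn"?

uncndlyzhujn

Looking at the pairs, the operation is to prepend "un".
For "cndlyzhujn" the result is "uncndlyzhujn".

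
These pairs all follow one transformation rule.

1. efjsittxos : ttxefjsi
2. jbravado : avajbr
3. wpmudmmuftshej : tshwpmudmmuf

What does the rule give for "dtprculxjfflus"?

ffldtprculxj

Each output is the input with this applied: delete the last 2 characters, then move the last 3 characters to the front (rotate right by 3).
Starting from "dtprculxjfflus": after the first operation, "dtprculxjffl"; after the second, "ffldtprculxj".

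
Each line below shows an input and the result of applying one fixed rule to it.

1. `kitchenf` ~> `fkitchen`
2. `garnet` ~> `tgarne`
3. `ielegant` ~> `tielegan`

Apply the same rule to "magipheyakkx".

The rule is to move the last character to the front.
Applying that to "magipheyakkx" gives "xmagipheyakk".

xmagipheyakk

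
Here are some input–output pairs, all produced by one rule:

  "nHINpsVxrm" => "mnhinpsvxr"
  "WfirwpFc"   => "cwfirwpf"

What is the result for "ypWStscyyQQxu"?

The pattern: move the last character to the front, then convert every letter to lowercase.
So "ypWStscyyQQxu" becomes "uypwstscyyqqx".

uypwstscyyqqx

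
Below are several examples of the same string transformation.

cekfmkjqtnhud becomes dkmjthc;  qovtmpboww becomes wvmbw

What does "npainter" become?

Looking at the pairs, the operation is to swap the first and last characters, then keep every other character starting from the first (positions 1st, 3rd, 5th, ...).
"npainter" → "rpainten" → "rane".

rane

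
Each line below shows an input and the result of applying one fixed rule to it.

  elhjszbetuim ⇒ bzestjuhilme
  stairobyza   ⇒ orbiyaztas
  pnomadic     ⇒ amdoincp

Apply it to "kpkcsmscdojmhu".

In each case the input is transformed by: swap the front and back halves of the string, then take characters alternately from the front and the back (1st, last, 2nd, 2nd-last, ...).
Working it through for "kpkcsmscdojmhu": intermediate "cdojmhukpkcsms", final "csdmosjcmkhpuk".
(Check on "elhjszbetuim": → "betuimelhjsz" → "bzestjuhilme" ✓)

csdmosjcmkhpuk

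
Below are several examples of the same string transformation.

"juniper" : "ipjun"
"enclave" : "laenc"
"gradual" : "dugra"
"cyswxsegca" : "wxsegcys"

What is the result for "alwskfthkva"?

skfthkalw

The pattern: delete the last 2 characters, then move the first 3 characters to the end (rotate left by 3).
For "alwskfthkva", step one produces "alwskfthk"; step two turns that into "skfthkalw".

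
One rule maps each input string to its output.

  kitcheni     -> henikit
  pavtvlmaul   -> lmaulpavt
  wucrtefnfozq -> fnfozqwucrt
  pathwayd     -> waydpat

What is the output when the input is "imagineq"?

ineqima

Each output is the input with this applied: swap the front and back halves of the string, then delete the last character.
Applying both steps to "imagineq": "ineqimag", then "ineqima".
(Check on "pathwayd": → "waydpath" → "waydpat" ✓)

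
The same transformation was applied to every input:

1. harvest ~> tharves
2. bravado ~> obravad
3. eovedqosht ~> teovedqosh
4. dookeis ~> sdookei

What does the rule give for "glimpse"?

eglimps

The rule is to move the last character to the front.
For "glimpse" the result is "eglimps".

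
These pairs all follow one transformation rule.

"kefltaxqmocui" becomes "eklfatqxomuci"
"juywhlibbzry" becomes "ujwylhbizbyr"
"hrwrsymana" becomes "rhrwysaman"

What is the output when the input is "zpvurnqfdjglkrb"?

pzuvnrfqjdlgrkb

The transformation: swap each adjacent pair of characters (1↔2, 3↔4, ...).
Applying that to "zpvurnqfdjglkrb" gives "pzuvnrfqjdlgrkb".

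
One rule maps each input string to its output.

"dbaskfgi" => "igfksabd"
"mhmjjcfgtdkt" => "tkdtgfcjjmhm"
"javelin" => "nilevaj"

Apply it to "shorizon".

What's happening: reverse the string.
On "shorizon" that produces "nozirohs".

nozirohs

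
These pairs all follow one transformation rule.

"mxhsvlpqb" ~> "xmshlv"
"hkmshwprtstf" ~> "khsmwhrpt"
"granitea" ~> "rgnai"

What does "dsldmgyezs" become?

sddlgmy

In each case the input is transformed by: delete the last 3 characters, then swap each adjacent pair of characters (1↔2, 3↔4, ...).
For "dsldmgyezs", step one produces "dsldmgy"; step two turns that into "sddlgmy".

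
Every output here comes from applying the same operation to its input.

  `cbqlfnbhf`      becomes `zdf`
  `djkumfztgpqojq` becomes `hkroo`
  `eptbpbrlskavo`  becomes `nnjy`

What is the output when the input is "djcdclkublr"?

hasp

Rule — shift every letter 2 places backward in the alphabet (wrapping around), then keep one character in every 3, starting at position 2 (positions 2nd, 5th, 8th, ...).
On "djcdclkublr": the first step gives "bhabajiszjp", and the second then gives "hasp".
(Check on "djkumfztgpqojq": → "bhiskdxrenomho" → "hkroo" ✓)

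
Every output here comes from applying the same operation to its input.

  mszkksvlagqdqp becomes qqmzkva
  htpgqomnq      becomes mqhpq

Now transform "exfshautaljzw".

The rule is to keep every other character starting from the first (positions 1st, 3rd, 5th, ...), then move the last 2 characters to the front (rotate right by 2).
"exfshautaljzw" → "efhuajw" → "jwefhua".

jwefhua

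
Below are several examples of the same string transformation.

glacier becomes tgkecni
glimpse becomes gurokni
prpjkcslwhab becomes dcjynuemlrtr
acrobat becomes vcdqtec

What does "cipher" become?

Each output is the input with this applied: reverse the string, then shift every letter 2 places forward in the alphabet (wrapping around).
Working it through for "cipher": intermediate "rehpic", final "tgjrke".

tgjrke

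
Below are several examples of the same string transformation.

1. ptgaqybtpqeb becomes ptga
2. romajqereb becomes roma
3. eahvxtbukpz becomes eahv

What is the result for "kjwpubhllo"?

What's happening: keep only the first 4 characters.
For "kjwpubhllo" the result is "kjwp".

kjwp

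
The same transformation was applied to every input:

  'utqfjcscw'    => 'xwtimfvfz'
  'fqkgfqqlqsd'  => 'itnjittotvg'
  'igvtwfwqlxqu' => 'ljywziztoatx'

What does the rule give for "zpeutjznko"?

Each output is the input with this applied: shift every letter 3 places forward in the alphabet (wrapping around).
On "zpeutjznko" that produces "cshxwmcqnr".

cshxwmcqnr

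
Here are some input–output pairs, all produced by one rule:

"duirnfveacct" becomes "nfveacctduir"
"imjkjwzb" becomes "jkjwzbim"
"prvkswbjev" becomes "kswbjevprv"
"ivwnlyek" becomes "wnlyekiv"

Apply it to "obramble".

Looking at the pairs, the operation is to move the last 2 characters to the front (rotate right by 2), then swap the front and back halves of the string.
Starting from "obramble": after the first operation, "leobramb"; after the second, "rambleob".

rambleob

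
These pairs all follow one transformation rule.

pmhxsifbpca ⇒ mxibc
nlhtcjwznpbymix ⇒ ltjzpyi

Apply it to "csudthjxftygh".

Rule — keep every other character starting from the second (positions 2nd, 4th, 6th, ...).
For "csudthjxftygh" the result is "sdhxtg".

sdhxtg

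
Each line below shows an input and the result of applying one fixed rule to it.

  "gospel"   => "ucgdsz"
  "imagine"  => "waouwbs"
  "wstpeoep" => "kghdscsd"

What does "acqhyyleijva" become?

oqevmmzswxjo

The pattern: shift every letter 12 places backward in the alphabet (wrapping around).
Applying that to "acqhyyleijva" gives "oqevmmzswxjo".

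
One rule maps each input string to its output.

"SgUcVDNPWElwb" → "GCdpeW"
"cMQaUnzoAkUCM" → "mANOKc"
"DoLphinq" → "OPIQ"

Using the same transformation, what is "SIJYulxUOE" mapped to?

The transformation: flip the case of every letter, then keep every other character starting from the second (positions 2nd, 4th, 6th, ...).
Working it through for "SIJYulxUOE": intermediate "sijyULXuoe", final "iyLue".
(Check on "cMQaUnzoAkUCM": → "CmqAuNZOaKucm" → "mANOKc" ✓)

iyLue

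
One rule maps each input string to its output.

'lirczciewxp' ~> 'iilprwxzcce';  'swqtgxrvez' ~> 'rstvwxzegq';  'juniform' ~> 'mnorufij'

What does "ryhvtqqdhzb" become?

hqqrtvyzbdh

Looking at the pairs, the operation is to sort the characters into alphabetical order, then move the first 3 characters to the end (rotate left by 3).
Starting from "ryhvtqqdhzb": after the first operation, "bdhhqqrtvyz"; after the second, "hqqrtvyzbdh".
(Check on "juniform": → "fijmnoru" → "mnorufij" ✓)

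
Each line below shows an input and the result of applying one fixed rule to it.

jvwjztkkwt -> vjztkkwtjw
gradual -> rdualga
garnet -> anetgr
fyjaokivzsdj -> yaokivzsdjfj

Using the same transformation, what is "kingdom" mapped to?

igdomkn

In each case the input is transformed by: move the first 2 characters to the end (rotate left by 2), then swap the first and last characters.
Working it through for "kingdom": intermediate "ngdomki", final "igdomkn".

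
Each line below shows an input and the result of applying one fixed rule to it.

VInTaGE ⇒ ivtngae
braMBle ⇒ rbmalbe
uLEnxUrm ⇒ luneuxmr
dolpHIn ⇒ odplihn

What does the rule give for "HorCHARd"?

The rule is to swap each adjacent pair of characters (1↔2, 3↔4, ...), then convert every letter to lowercase.
Starting from "HorCHARd": after the first operation, "oHCrAHdR"; after the second, "ohcrahdr".

ohcrahdr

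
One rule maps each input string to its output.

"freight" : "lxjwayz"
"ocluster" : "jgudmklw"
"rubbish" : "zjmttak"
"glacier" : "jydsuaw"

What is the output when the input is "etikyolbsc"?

The rule is to shift every letter 8 places backward in the alphabet (wrapping around), then move the last character to the front.
Applying both steps to "etikyolbsc": "wlacqgdtku", then "uwlacqgdtk".

uwlacqgdtk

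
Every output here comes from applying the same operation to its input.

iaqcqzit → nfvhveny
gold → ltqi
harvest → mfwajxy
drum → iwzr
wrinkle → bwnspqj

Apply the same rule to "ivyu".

nadz

Each output is the input with this applied: shift every letter 5 places forward in the alphabet (wrapping around).
So "ivyu" becomes "nadz".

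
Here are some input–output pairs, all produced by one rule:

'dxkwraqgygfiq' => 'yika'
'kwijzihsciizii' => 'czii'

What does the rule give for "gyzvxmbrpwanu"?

pnzm

The transformation: keep one character in every 3, starting at position 3 (positions 3rd, 6th, 9th, ...), then move the first 2 characters to the end (rotate left by 2).
Applying both steps to "gyzvxmbrpwanu": "zmpn", then "pnzm".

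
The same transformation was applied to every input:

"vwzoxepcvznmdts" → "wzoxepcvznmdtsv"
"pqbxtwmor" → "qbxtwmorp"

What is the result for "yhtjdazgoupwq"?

htjdazgoupwqy

Rule — move the first character to the end.
So "yhtjdazgoupwq" becomes "htjdazgoupwqy".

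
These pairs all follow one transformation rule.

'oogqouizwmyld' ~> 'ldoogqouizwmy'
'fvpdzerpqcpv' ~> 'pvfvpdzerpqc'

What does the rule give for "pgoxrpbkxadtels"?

lspgoxrpbkxadte

Each output is the input with this applied: move the last 2 characters to the front (rotate right by 2).
"pgoxrpbkxadtels" → "lspgoxrpbkxadte".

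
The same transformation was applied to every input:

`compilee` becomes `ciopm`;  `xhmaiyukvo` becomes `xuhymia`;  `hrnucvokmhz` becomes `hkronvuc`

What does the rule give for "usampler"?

The transformation: delete the last 3 characters, then take characters alternately from the front and the back (1st, last, 2nd, 2nd-last, ...).
On "usampler" that produces "upsma".
(Check on "hrnucvokmhz": → "hrnucvok" → "hkronvuc" ✓)

upsma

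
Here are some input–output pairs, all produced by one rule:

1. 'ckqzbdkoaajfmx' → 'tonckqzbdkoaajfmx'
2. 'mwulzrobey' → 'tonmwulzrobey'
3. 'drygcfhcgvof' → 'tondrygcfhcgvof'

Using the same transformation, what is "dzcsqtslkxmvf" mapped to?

The rule is to prepend "ton".
"dzcsqtslkxmvf" → "tondzcsqtslkxmvf".

tondzcsqtslkxmvf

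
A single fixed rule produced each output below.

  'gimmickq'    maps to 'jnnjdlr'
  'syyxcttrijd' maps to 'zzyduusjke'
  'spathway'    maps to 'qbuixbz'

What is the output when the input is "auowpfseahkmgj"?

vpxqgtfbilnhk

Looking at the pairs, the operation is to shift every letter 1 place forward in the alphabet (wrapping around), then delete the first character.
On "auowpfseahkmgj": the first step gives "bvpxqgtfbilnhk", and the second then gives "vpxqgtfbilnhk".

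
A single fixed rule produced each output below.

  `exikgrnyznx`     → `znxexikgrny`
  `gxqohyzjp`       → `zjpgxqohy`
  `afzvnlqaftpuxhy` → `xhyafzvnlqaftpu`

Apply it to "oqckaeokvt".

kvtoqckaeo

The rule is to move the last 3 characters to the front (rotate right by 3).
On "oqckaeokvt" that produces "kvtoqckaeo".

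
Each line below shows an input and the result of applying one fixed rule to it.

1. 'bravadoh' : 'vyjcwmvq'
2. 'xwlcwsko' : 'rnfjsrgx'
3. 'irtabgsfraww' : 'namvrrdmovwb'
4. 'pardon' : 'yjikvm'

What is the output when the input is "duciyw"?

dtrypx

What's happening: shift every letter 5 places backward in the alphabet (wrapping around), then swap the front and back halves of the string.
For "duciyw", step one produces "ypxdtr"; step two turns that into "dtrypx".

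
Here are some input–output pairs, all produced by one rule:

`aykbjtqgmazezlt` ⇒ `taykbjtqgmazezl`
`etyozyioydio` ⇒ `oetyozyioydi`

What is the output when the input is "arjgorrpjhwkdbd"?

darjgorrpjhwkdb

In each case the input is transformed by: move the last character to the front.
On "arjgorrpjhwkdbd" that produces "darjgorrpjhwkdb".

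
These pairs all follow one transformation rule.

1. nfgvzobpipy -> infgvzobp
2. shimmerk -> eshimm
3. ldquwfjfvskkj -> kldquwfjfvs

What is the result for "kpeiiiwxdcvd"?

ckpeiiiwxd

Each output is the input with this applied: delete the last 2 characters, then move the last character to the front.
Applying both steps to "kpeiiiwxdcvd": "kpeiiiwxdc", then "ckpeiiiwxd".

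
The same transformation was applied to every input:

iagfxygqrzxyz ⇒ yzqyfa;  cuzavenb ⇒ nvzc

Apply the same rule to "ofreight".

Looking at the pairs, the operation is to reverse the string, then keep every other character starting from the second (positions 2nd, 4th, 6th, ...).
Applying both steps to "ofreight": "thgierfo", then "hiro".

hiro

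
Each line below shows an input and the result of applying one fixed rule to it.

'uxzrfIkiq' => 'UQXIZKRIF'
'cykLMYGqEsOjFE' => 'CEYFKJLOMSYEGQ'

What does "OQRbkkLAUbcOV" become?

In each case the input is transformed by: take characters alternately from the front and the back (1st, last, 2nd, 2nd-last, ...), then convert every letter to uppercase.
Working it through for "OQRbkkLAUbcOV": intermediate "OVQORcbbkUkAL", final "OVQORCBBKUKAL".

OVQORCBBKUKAL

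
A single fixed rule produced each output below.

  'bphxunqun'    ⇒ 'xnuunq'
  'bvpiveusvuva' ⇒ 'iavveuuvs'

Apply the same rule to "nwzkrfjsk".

The rule is to delete the first 3 characters, then take characters alternately from the front and the back (1st, last, 2nd, 2nd-last, ...).
"nwzkrfjsk" → "krfjsk" → "kkrsfj".

kkrsfj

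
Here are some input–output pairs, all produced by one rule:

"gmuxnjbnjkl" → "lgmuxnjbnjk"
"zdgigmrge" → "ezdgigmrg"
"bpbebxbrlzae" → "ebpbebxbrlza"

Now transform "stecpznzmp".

pstecpznzm

The rule is to move the last character to the front.
Applying that to "stecpznzmp" gives "pstecpznzm".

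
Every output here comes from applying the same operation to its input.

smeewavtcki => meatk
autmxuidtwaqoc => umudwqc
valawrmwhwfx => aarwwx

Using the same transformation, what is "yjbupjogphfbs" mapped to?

jujghb

The transformation: keep every other character starting from the second (positions 2nd, 4th, 6th, ...).
Applying that to "yjbupjogphfbs" gives "jujghb".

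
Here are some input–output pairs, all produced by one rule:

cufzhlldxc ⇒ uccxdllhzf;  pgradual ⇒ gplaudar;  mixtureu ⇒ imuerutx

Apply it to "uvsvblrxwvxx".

vuxxvwxrlbvs

Rule — move the first 2 characters to the end (rotate left by 2), then reverse the string.
On "uvsvblrxwvxx": the first step gives "svblrxwvxxuv", and the second then gives "vuxxvwxrlbvs".
(Check on "mixtureu": → "xtureumi" → "imuerutx" ✓)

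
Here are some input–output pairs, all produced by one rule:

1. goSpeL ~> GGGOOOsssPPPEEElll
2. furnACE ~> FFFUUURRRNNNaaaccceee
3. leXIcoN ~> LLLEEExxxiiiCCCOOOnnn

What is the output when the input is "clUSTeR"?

CCCLLLuuussstttEEErrr

Looking at the pairs, the operation is to flip the case of every letter, then repeat every character 3 times.
Doing the same to "clUSTeR": "CCCLLLuuussstttEEErrr".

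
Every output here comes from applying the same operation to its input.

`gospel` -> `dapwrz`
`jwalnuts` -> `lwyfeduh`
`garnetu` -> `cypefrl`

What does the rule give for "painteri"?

tyepctal

The rule is to move the first 2 characters to the end (rotate left by 2), then shift every letter 11 places forward in the alphabet (wrapping around).
"painteri" → "tyepctal".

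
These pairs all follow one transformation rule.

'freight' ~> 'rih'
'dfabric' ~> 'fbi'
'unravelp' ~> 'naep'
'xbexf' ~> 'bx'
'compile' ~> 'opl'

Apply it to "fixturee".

itre

Looking at the pairs, the operation is to keep every other character starting from the second (positions 2nd, 4th, 6th, ...).
Applying that to "fixturee" gives "itre".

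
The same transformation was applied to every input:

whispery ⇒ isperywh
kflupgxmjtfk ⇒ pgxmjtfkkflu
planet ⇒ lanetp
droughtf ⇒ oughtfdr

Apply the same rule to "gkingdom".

ingdomgk

The transformation: swap the front and back halves of the string, then move the last 2 characters to the front (rotate right by 2).
Applying both steps to "gkingdom": "gdomgkin", then "ingdomgk".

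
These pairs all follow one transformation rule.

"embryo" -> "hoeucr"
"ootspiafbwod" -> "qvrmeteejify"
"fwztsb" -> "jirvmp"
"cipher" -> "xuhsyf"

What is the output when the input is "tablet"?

bujjqr

Each output is the input with this applied: shift every letter 10 places backward in the alphabet (wrapping around), then swap the front and back halves of the string.
On "tablet": the first step gives "jqrbuj", and the second then gives "bujjqr".
(Check on "cipher": → "syfxuh" → "xuhsyf" ✓)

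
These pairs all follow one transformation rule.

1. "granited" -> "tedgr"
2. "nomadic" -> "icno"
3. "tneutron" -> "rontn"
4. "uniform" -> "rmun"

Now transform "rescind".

Looking at the pairs, the operation is to move the first 2 characters to the end (rotate left by 2), then delete the first 3 characters.
Applying both steps to "rescind": "scindre", then "ndre".

ndre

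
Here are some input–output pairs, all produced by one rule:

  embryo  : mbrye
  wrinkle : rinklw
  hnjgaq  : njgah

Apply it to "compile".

ompilc

The rule is to delete the last character, then move the first character to the end.
Working it through for "compile": intermediate "compil", final "ompilc".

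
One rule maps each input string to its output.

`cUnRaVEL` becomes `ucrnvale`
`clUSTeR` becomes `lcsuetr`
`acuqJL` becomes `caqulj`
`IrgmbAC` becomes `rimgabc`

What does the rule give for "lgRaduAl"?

glarudla

What's happening: swap each adjacent pair of characters (1↔2, 3↔4, ...), then convert every letter to lowercase.
For "lgRaduAl", step one produces "glaRudlA"; step two turns that into "glarudla".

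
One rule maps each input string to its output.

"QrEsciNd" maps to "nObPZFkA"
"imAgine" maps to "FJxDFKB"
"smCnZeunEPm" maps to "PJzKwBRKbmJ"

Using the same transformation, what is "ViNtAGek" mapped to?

sFkQxdBH

Rule — shift every letter 3 places backward in the alphabet (wrapping around), then flip the case of every letter.
So "ViNtAGek" becomes "sFkQxdBH".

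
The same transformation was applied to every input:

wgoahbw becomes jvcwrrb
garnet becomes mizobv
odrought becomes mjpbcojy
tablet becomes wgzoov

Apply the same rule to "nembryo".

hwmtjiz

The transformation: shift every letter 5 places backward in the alphabet (wrapping around), then move the first 2 characters to the end (rotate left by 2).
Applying both steps to "nembryo": "izhwmtj", then "hwmtjiz".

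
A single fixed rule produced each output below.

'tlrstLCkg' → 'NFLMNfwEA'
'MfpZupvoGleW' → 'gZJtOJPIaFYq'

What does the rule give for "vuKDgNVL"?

Looking at the pairs, the operation is to shift every letter 6 places backward in the alphabet (wrapping around), then flip the case of every letter.
On "vuKDgNVL": the first step gives "poEXaHPF", and the second then gives "POexAhpf".
(Check on "tlrstLCkg": → "nflmnFWea" → "NFLMNfwEA" ✓)

POexAhpf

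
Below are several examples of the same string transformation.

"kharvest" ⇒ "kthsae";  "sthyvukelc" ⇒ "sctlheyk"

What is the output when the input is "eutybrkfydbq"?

equbtdyybf

The pattern: take characters alternately from the front and the back (1st, last, 2nd, 2nd-last, ...), then delete the last 2 characters.
Starting from "eutybrkfydbq": after the first operation, "equbtdyybfrk"; after the second, "equbtdyybf".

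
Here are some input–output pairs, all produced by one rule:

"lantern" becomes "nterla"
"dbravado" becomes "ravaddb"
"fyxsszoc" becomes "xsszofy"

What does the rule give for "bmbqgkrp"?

The rule is to delete the last character, then move the first 2 characters to the end (rotate left by 2).
Doing the same to "bmbqgkrp": "bqgkrbm".

bqgkrbm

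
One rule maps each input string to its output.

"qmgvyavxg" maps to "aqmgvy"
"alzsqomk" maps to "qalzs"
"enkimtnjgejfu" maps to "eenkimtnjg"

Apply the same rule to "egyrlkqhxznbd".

The rule is to delete the last 3 characters, then move the last character to the front.
Applying both steps to "egyrlkqhxznbd": "egyrlkqhxz", then "zegyrlkqhx".

zegyrlkqhx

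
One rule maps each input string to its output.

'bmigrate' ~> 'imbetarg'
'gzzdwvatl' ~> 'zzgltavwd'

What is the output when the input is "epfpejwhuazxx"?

fpexxzauhwjep

Rule — move the first 3 characters to the end (rotate left by 3), then reverse the string.
Applying both steps to "epfpejwhuazxx": "pejwhuazxxepf", then "fpexxzauhwjep".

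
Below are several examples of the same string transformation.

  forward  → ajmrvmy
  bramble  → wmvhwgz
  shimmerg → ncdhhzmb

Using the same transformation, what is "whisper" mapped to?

The transformation: shift every letter 5 places backward in the alphabet (wrapping around).
"whisper" → "rcdnkzm".

rcdnkzm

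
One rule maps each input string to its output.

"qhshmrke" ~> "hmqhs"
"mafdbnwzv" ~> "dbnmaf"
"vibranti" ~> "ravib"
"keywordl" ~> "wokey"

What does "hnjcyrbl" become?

cyhnj

Rule — delete the last 3 characters, then move the first 3 characters to the end (rotate left by 3).
On "hnjcyrbl" that produces "cyhnj".
(Check on "qhshmrke": → "qhshm" → "hmqhs" ✓)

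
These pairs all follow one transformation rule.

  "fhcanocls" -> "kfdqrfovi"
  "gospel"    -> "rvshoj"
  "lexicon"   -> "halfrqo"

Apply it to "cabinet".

The pattern: shift every letter 3 places forward in the alphabet (wrapping around), then move the first character to the end.
Applying both steps to "cabinet": "fdelqhw", then "delqhwf".

delqhwf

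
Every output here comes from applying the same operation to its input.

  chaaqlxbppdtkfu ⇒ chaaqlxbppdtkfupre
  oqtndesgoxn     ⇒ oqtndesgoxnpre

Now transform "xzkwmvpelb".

What's happening: append "pre".
For "xzkwmvpelb" the result is "xzkwmvpelbpre".

xzkwmvpelbpre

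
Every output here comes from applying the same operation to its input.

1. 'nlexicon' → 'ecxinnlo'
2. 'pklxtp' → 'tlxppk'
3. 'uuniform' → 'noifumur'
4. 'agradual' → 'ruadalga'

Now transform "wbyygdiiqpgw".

The rule is to take characters alternately from the front and the back (1st, last, 2nd, 2nd-last, ...), then swap the front and back halves of the string.
For "wbyygdiiqpgw", step one produces "wwbgypyqgidi"; step two turns that into "yqgidiwwbgyp".

yqgidiwwbgyp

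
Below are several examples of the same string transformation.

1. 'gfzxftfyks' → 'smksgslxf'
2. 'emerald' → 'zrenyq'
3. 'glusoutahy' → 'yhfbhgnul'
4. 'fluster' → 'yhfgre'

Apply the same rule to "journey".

The pattern: delete the first character, then shift every letter 13 places forward in the alphabet (wrapping around) — i.e. ROT13.
Applying both steps to "journey": "ourney", then "bhearl".

bhearl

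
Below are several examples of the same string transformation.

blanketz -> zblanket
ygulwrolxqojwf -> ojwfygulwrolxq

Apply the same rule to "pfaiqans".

The pattern: move the first 3 characters to the end (rotate left by 3), then swap the front and back halves of the string.
On "pfaiqans": the first step gives "iqanspfa", and the second then gives "spfaiqan".

spfaiqan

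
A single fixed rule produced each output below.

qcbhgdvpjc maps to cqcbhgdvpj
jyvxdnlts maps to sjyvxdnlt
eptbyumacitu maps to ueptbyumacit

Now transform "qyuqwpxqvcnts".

What's happening: move the last character to the front.
Doing the same to "qyuqwpxqvcnts": "sqyuqwpxqvcnt".

sqyuqwpxqvcnt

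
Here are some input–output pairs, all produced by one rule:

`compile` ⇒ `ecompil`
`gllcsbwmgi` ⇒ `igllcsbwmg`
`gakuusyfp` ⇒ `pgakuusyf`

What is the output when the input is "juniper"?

rjunipe

Looking at the pairs, the operation is to move the last character to the front.
Doing the same to "juniper": "rjunipe".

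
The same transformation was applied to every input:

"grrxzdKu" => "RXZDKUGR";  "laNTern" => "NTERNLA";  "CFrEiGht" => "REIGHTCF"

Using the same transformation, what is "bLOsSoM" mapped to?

OSSOMBL

The pattern: move the first 2 characters to the end (rotate left by 2), then convert every letter to uppercase.
For "bLOsSoM", step one produces "OsSoMbL"; step two turns that into "OSSOMBL".
(Check on "CFrEiGht": → "rEiGhtCF" → "REIGHTCF" ✓)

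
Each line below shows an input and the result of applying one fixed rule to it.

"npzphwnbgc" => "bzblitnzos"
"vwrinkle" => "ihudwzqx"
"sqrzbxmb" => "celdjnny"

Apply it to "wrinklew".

Looking at the pairs, the operation is to swap each adjacent pair of characters (1↔2, 3↔4, ...), then shift every letter 12 places forward in the alphabet (wrapping around).
For "wrinklew" the result is "dizuxwiq".

dizuxwiq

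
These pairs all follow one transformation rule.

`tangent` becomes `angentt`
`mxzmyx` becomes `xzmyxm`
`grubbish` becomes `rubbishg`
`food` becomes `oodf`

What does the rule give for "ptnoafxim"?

tnoafximp

Rule — move the first character to the end.
Applying that to "ptnoafxim" gives "tnoafximp".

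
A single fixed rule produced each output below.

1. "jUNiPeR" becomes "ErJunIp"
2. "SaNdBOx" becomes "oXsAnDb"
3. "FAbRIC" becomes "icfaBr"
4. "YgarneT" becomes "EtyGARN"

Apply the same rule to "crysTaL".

AlCRYSt

Rule — flip the case of every letter, then move the last 2 characters to the front (rotate right by 2).
Starting from "crysTaL": after the first operation, "CRYStAl"; after the second, "AlCRYSt".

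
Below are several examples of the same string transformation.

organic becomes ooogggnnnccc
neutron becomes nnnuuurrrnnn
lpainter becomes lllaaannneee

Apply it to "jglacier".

jjjlllccceee

The rule is to keep every other character starting from the first (positions 1st, 3rd, 5th, ...), then repeat every character 3 times.
Doing the same to "jglacier": "jjjlllccceee".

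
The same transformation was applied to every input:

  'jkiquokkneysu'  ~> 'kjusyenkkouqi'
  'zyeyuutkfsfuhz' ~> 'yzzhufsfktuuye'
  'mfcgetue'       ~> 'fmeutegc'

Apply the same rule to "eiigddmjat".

ietajmddgi

Each output is the input with this applied: reverse the string, then move the last 2 characters to the front (rotate right by 2).
Applying that to "eiigddmjat" gives "ietajmddgi".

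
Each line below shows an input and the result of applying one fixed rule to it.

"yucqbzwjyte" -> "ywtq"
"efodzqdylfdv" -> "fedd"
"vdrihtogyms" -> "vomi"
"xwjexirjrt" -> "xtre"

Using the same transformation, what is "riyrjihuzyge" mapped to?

Looking at the pairs, the operation is to keep one character in every 3, starting at position 1 (positions 1st, 4th, 7th, ...), then sort the characters into reverse alphabetical order.
"riyrjihuzyge" → "rrhy" → "yrrh".

yrrh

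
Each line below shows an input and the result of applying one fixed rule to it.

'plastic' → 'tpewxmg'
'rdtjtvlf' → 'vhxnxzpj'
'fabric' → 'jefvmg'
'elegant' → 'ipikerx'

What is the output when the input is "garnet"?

kevrix

Rule — shift every letter 4 places forward in the alphabet (wrapping around).
"garnet" → "kevrix".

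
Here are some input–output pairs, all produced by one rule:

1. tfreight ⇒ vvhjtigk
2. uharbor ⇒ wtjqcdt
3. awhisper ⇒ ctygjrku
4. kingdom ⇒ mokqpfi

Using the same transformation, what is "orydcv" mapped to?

qxteaf

Looking at the pairs, the operation is to shift every letter 2 places forward in the alphabet (wrapping around), then take characters alternately from the front and the back (1st, last, 2nd, 2nd-last, ...).
Applying both steps to "orydcv": "qtafex", then "qxteaf".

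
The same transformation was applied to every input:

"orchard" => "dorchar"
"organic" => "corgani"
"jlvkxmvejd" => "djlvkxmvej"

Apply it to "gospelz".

zgospel

Each output is the input with this applied: move the last character to the front.
Doing the same to "gospelz": "zgospel".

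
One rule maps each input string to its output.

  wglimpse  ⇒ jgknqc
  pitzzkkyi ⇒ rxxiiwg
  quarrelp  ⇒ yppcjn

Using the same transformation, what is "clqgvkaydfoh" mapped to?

oetiywbdmf

In each case the input is transformed by: delete the first 2 characters, then shift every letter 2 places backward in the alphabet (wrapping around).
"clqgvkaydfoh" → "oetiywbdmf".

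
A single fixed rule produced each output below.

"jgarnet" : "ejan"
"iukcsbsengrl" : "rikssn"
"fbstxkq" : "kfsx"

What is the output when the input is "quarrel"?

eqar

Each output is the input with this applied: move the last 2 characters to the front (rotate right by 2), then keep every other character starting from the first (positions 1st, 3rd, 5th, ...).
Working it through for "quarrel": intermediate "elquarr", final "eqar".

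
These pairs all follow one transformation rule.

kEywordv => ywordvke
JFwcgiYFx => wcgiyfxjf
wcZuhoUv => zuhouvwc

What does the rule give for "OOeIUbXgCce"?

Looking at the pairs, the operation is to move the first 2 characters to the end (rotate left by 2), then convert every letter to lowercase.
For "OOeIUbXgCce", step one produces "eIUbXgCceOO"; step two turns that into "eiubxgcceoo".
(Check on "kEywordv": → "ywordvkE" → "ywordvke" ✓)

eiubxgcceoo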